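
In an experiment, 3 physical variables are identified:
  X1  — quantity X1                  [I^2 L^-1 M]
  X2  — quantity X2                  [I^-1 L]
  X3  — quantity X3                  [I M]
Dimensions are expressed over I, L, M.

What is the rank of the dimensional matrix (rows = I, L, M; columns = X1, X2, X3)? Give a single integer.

2

Write exponents as rows I,L,M / cols X1,X2,X3:
  I: [ 2 -1  1]
  L: [-1  1  0]
  M: [ 1  0  1]
Row reduction gives pivot columns X1,X2; rank = 2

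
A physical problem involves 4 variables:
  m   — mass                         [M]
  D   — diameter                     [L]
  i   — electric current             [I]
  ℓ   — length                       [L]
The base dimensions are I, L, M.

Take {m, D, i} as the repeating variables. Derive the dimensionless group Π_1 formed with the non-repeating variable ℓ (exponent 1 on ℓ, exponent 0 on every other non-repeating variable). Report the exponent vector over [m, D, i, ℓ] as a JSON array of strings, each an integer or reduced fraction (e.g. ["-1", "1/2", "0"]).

["0", "-1", "0", "1"]

Dimensional matrix (I×L×M by m×D×i×ℓ):
  I: [ 0  0  1  0]
  L: [ 0  1  0  1]
  M: [ 1  0  0  0]
Row reduction gives pivot columns m,D,i; rank = 3
Repeat: m,D,i; free: ℓ
RREF:
  r0: [   1    0    0    0]
  r1: [   0    1    0    1]
  r2: [   0    0    1    0]
Fix exponent of ℓ at 1; solve each RREF row for its pivot's exponent:
  r0: exp(m) + (0)·1 = 0 ⇒ exp(m) = 0
  r1: exp(D) + (1)·1 = 0 ⇒ exp(D) = -1
  r2: exp(i) + (0)·1 = 0 ⇒ exp(i) = 0
Π_1 = D^-1 · ℓ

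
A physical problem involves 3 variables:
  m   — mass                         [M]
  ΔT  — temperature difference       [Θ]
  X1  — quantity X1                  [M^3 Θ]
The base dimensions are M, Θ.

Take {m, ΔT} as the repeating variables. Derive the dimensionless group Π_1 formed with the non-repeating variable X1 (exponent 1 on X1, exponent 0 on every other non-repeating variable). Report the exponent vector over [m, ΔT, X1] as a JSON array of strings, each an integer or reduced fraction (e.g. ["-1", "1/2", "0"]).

Write exponents as rows M,Θ / cols m,ΔT,X1:
  M: [ 1  0  3]
  Θ: [ 0  1  1]
Row reduction gives pivot columns m,ΔT; rank = 2
Pivot set = {m,ΔT}, free = {X1}
RREF:
  r0: [   1    0    3]
  r1: [   0    1    1]
Fix exponent of X1 at 1; solve each RREF row for its pivot's exponent:
  r0: exp(m) + (3)·1 = 0 ⇒ exp(m) = -3
  r1: exp(ΔT) + (1)·1 = 0 ⇒ exp(ΔT) = -1
Π_1 = m^-3 · ΔT^-1 · X1

["-3", "-1", "1"]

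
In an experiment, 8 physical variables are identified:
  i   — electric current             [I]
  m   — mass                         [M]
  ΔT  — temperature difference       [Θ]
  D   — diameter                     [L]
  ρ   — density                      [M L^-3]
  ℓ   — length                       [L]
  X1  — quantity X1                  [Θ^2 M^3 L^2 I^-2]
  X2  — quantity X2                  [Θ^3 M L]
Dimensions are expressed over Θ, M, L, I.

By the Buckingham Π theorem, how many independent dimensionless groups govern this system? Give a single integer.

4

Write exponents as rows Θ,M,L,I / cols i,m,ΔT,D,ρ,ℓ,X1,X2:
  Θ: [ 0  0  1  0  0  0  2  3]
  M: [ 0  1  0  0  1  0  3  1]
  L: [ 0  0  0  1 -3  1  2  1]
  I: [ 1  0  0  0  0  0 -2  0]
Echelon form has 4 nonzero rows (pivots: i,m,ΔT,D)
8 vars − rank 4 = 4 Π groups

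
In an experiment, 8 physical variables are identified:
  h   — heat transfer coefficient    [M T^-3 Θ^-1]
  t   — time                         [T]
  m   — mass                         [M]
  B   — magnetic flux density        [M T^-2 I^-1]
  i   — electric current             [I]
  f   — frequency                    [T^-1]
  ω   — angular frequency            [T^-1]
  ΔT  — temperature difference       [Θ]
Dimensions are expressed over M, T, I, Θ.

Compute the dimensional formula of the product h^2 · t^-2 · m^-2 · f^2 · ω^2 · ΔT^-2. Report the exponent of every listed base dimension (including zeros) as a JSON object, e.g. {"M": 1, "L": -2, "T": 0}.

{"M": 0, "T": -12, "I": 0, "Θ": -4}

Exponent matrix [M,T,I,Θ] × [h,t,m,B,i,f,ω,ΔT]:
  M: [ 1  0  1  1  0  0  0  0]
  T: [-3  1  0 -2  0 -1 -1  0]
  I: [ 0  0  0 -1  1  0  0  0]
  Θ: [-1  0  0  0  0  0  0  1]
  [M]: (2)·1+(-2)·0+(-2)·1+(2)·0+(2)·0+(-2)·0 = 0
  [T]: (2)·-3+(-2)·1+(-2)·0+(2)·-1+(2)·-1+(-2)·0 = -12
  [I]: (2)·0+(-2)·0+(-2)·0+(2)·0+(2)·0+(-2)·0 = 0
  [Θ]: (2)·-1+(-2)·0+(-2)·0+(2)·0+(2)·0+(-2)·1 = -4
⇒ T^-12 Θ^-4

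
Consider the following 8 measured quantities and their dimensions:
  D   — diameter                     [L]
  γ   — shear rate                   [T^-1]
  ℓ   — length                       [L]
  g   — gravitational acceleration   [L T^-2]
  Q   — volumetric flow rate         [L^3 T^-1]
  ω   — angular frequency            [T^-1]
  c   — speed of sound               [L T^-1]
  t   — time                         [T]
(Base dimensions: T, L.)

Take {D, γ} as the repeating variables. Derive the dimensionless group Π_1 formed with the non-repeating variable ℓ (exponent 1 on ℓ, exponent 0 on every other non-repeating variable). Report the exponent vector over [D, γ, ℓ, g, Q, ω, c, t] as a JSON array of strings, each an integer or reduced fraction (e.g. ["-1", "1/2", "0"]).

["-1", "0", "1", "0", "0", "0", "0", "0"]

Dimensional matrix (T×L by D×γ×ℓ×g×Q×ω×c×t):
  T: [ 0 -1  0 -2 -1 -1 -1  1]
  L: [ 1  0  1  1  3  0  1  0]
RREF → pivots at {D,γ} ⇒ r = 2
Pivot set = {D,γ}, free = {ℓ,g,Q,ω,c,t}
RREF:
  r0: [   1    0    1    1    3    0    1    0]
  r1: [   0    1    0    2    1    1    1   -1]
Fix exponent of ℓ at 1, g at 0, Q at 0, ω at 0, c at 0, t at 0; solve each RREF row for its pivot's exponent:
  r0: exp(D) + (1)·1 = 0 ⇒ exp(D) = -1
  r1: exp(γ) + (0)·1 = 0 ⇒ exp(γ) = 0
Π_1 = D^-1 · ℓ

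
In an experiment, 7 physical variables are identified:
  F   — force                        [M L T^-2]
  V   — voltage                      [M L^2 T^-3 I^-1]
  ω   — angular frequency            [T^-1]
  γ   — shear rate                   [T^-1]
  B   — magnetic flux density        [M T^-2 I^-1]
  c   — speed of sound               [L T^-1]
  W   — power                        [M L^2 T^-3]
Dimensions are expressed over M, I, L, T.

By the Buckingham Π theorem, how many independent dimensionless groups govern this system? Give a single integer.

Exponent matrix [M,I,L,T] × [F,V,ω,γ,B,c,W]:
  M: [ 1  1  0  0  1  0  1]
  I: [ 0 -1  0  0 -1  0  0]
  L: [ 1  2  0  0  0  1  2]
  T: [-2 -3 -1 -1 -2 -1 -3]
RREF → pivots at {F,V,ω,B} ⇒ r = 4
n=7, r=4 ⇒ 3 dimensionless groups

3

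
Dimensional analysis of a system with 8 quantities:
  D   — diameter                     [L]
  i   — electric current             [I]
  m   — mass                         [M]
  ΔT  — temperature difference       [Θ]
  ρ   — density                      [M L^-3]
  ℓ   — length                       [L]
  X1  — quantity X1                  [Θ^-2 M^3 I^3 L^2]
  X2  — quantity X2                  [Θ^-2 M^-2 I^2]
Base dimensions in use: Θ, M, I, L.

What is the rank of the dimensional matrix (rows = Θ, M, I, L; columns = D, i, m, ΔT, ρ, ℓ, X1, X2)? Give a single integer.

Exponent matrix [Θ,M,I,L] × [D,i,m,ΔT,ρ,ℓ,X1,X2]:
  Θ: [ 0  0  0  1  0  0 -2 -2]
  M: [ 0  0  1  0  1  0  3 -2]
  I: [ 0  1  0  0  0  0  3  2]
  L: [ 1  0  0  0 -3  1  2  0]
Row reduction gives pivot columns D,i,m,ΔT; rank = 4

4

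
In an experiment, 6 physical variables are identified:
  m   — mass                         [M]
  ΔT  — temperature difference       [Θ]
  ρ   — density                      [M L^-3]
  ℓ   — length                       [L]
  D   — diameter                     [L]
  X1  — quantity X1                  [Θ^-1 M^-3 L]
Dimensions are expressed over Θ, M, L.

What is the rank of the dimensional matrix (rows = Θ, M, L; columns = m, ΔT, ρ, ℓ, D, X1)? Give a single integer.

Write exponents as rows Θ,M,L / cols m,ΔT,ρ,ℓ,D,X1:
  Θ: [ 0  1  0  0  0 -1]
  M: [ 1  0  1  0  0 -3]
  L: [ 0  0 -3  1  1  1]
Echelon form has 3 nonzero rows (pivots: m,ΔT,ρ)

3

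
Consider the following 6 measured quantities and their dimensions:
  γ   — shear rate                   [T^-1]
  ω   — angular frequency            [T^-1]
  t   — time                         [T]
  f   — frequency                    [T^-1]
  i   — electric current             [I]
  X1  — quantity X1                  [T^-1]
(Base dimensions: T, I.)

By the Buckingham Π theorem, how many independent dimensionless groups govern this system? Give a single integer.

Dimensional matrix (T×I by γ×ω×t×f×i×X1):
  T: [-1 -1  1 -1  0 -1]
  I: [ 0  0  0  0  1  0]
Row reduction gives pivot columns γ,i; rank = 2
6 vars − rank 2 = 4 Π groups

4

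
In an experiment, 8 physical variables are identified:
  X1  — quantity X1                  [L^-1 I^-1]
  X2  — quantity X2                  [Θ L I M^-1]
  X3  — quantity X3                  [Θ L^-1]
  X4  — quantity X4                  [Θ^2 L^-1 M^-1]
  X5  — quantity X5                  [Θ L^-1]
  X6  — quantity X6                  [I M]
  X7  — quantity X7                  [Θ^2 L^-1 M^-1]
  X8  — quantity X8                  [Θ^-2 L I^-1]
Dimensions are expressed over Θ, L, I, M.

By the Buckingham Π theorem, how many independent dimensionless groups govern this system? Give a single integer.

Exponent matrix [Θ,L,I,M] × [X1,X2,X3,X4,X5,X6,X7,X8]:
  Θ: [ 0  1  1  2  1  0  2 -2]
  L: [-1  1 -1 -1 -1  0 -1  1]
  I: [-1  1  0  0  0  1  0 -1]
  M: [ 0 -1  0 -1  0  1 -1  0]
RREF → pivots at {X1,X2,X3} ⇒ r = 3
Π count = n − r = 8 − 3 = 5

5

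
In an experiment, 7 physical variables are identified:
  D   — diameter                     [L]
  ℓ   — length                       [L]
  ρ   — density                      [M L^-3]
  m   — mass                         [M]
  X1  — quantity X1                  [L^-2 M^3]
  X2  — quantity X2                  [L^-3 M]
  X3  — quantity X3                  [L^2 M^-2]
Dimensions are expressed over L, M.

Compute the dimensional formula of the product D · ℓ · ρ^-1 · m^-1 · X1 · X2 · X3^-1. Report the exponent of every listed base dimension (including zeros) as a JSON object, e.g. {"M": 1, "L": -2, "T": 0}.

Write exponents as rows L,M / cols D,ℓ,ρ,m,X1,X2,X3:
  L: [ 1  1 -3  0 -2 -3  2]
  M: [ 0  0  1  1  3  1 -2]
  [L]: (1)·1+(1)·1+(-1)·-3+(-1)·0+(1)·-2+(1)·-3+(-1)·2 = -2
  [M]: (1)·0+(1)·0+(-1)·1+(-1)·1+(1)·3+(1)·1+(-1)·-2 = 4
⇒ L^-2 M^4

{"L": -2, "M": 4}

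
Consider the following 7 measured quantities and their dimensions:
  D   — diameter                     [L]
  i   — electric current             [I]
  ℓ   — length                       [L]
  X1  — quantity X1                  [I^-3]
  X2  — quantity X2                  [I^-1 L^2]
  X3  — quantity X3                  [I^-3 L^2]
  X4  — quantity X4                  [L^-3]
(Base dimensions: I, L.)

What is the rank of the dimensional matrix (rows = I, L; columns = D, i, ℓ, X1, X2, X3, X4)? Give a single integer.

Write exponents as rows I,L / cols D,i,ℓ,X1,X2,X3,X4:
  I: [ 0  1  0 -3 -1 -3  0]
  L: [ 1  0  1  0  2  2 -3]
RREF → pivots at {D,i} ⇒ r = 2

2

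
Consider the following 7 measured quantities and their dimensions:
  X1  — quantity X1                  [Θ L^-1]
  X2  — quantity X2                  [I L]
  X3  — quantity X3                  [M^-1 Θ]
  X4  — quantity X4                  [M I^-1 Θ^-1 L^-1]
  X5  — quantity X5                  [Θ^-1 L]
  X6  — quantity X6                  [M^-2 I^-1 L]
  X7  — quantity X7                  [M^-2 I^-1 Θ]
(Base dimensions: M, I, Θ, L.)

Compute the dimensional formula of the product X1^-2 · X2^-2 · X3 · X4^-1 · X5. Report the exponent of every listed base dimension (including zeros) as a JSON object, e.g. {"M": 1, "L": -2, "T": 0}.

{"M": -2, "I": -1, "Θ": -1, "L": 2}

Exponent matrix [M,I,Θ,L] × [X1,X2,X3,X4,X5,X6,X7]:
  M: [ 0  0 -1  1  0 -2 -2]
  I: [ 0  1  0 -1  0 -1 -1]
  Θ: [ 1  0  1 -1 -1  0  1]
  L: [-1  1  0 -1  1  1  0]
  [M]: (-2)·0+(-2)·0+(1)·-1+(-1)·1+(1)·0 = -2
  [I]: (-2)·0+(-2)·1+(1)·0+(-1)·-1+(1)·0 = -1
  [Θ]: (-2)·1+(-2)·0+(1)·1+(-1)·-1+(1)·-1 = -1
  [L]: (-2)·-1+(-2)·1+(1)·0+(-1)·-1+(1)·1 = 2
⇒ M^-2 I^-1 Θ^-1 L^2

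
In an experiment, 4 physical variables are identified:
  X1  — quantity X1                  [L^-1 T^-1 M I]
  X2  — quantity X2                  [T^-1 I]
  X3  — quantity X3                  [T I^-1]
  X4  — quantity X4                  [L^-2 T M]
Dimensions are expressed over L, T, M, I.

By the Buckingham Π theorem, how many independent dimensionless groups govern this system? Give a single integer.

1

Exponent matrix [L,T,M,I] × [X1,X2,X3,X4]:
  L: [-1  0  0 -2]
  T: [-1 -1  1  1]
  M: [ 1  0  0  1]
  I: [ 1  1 -1  0]
Echelon form has 3 nonzero rows (pivots: X1,X2,X4)
n=4, r=3 ⇒ 1 dimensionless group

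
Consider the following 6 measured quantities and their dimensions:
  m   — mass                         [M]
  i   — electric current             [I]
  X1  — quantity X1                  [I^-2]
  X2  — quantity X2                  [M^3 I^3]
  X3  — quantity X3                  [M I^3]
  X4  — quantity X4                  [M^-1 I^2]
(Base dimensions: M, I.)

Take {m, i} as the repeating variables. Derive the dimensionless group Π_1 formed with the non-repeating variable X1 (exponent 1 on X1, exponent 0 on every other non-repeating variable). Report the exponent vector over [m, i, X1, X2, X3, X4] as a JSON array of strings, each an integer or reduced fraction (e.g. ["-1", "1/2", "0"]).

["0", "2", "1", "0", "0", "0"]

Dimensional matrix (M×I by m×i×X1×X2×X3×X4):
  M: [ 1  0  0  3  1 -1]
  I: [ 0  1 -2  3  3  2]
Echelon form has 2 nonzero rows (pivots: m,i)
Pivot set = {m,i}, free = {X1,X2,X3,X4}
RREF:
  r0: [   1    0    0    3    1   -1]
  r1: [   0    1   -2    3    3    2]
Fix exponent of X1 at 1, X2 at 0, X3 at 0, X4 at 0; solve each RREF row for its pivot's exponent:
  r0: exp(m) + (0)·1 = 0 ⇒ exp(m) = 0
  r1: exp(i) + (-2)·1 = 0 ⇒ exp(i) = 2
Π_1 = i^2 · X1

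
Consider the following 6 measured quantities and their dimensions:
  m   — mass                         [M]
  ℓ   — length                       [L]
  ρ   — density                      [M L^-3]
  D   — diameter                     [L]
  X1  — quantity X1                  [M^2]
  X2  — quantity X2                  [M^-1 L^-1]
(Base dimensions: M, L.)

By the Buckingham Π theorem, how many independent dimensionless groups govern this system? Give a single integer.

Exponent matrix [M,L] × [m,ℓ,ρ,D,X1,X2]:
  M: [ 1  0  1  0  2 -1]
  L: [ 0  1 -3  1  0 -1]
Row reduction gives pivot columns m,ℓ; rank = 2
n=6, r=2 ⇒ 4 dimensionless groups

4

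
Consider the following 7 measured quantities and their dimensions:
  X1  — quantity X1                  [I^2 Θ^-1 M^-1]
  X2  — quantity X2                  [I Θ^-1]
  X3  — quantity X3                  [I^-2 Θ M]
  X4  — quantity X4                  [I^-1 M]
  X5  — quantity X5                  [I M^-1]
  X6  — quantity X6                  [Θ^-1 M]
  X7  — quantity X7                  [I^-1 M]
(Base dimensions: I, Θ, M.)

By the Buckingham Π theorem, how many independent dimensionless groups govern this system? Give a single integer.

Dimensional matrix (I×Θ×M by X1×X2×X3×X4×X5×X6×X7):
  I: [ 2  1 -2 -1  1  0 -1]
  Θ: [-1 -1  1  0  0 -1  0]
  M: [-1  0  1  1 -1  1  1]
RREF → pivots at {X1,X2} ⇒ r = 2
7 vars − rank 2 = 5 Π groups

5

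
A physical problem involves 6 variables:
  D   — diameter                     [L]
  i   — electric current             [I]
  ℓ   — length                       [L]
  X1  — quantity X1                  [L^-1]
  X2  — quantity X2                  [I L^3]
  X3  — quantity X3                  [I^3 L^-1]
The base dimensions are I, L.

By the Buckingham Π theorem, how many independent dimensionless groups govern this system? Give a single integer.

4

Dimensional matrix (I×L by D×i×ℓ×X1×X2×X3):
  I: [ 0  1  0  0  1  3]
  L: [ 1  0  1 -1  3 -1]
Row reduction gives pivot columns D,i; rank = 2
n=6, r=2 ⇒ 4 dimensionless groups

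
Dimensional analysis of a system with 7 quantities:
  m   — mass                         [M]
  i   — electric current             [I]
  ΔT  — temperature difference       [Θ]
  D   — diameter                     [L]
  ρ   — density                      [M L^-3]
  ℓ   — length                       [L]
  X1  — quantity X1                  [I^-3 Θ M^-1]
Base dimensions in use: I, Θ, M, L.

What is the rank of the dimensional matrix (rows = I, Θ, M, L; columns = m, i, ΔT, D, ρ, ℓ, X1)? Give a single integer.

Exponent matrix [I,Θ,M,L] × [m,i,ΔT,D,ρ,ℓ,X1]:
  I: [ 0  1  0  0  0  0 -3]
  Θ: [ 0  0  1  0  0  0  1]
  M: [ 1  0  0  0  1  0 -1]
  L: [ 0  0  0  1 -3  1  0]
RREF → pivots at {m,i,ΔT,D} ⇒ r = 4

4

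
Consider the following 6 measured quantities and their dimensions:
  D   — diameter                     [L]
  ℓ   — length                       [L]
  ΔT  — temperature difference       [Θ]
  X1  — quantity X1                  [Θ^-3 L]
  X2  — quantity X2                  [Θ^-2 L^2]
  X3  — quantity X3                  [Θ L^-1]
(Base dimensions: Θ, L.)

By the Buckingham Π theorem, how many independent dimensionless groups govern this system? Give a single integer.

4

Write exponents as rows Θ,L / cols D,ℓ,ΔT,X1,X2,X3:
  Θ: [ 0  0  1 -3 -2  1]
  L: [ 1  1  0  1  2 -1]
RREF → pivots at {D,ΔT} ⇒ r = 2
n=6, r=2 ⇒ 4 dimensionless groups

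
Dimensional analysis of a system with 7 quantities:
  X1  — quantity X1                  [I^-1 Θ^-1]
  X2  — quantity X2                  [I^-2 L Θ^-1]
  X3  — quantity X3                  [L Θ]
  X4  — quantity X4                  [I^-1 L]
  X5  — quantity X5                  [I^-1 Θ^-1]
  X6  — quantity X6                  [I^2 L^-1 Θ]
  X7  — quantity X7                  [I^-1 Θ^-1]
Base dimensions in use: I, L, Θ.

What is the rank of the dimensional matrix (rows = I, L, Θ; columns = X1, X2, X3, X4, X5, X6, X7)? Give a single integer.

Write exponents as rows I,L,Θ / cols X1,X2,X3,X4,X5,X6,X7:
  I: [-1 -2  0 -1 -1  2 -1]
  L: [ 0  1  1  1  0 -1  0]
  Θ: [-1 -1  1  0 -1  1 -1]
Row reduction gives pivot columns X1,X2; rank = 2

2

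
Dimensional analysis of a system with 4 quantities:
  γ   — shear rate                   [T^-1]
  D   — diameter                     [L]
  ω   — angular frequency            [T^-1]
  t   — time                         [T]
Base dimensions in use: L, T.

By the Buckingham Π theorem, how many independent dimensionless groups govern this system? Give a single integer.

2

Exponent matrix [L,T] × [γ,D,ω,t]:
  L: [ 0  1  0  0]
  T: [-1  0 -1  1]
RREF → pivots at {γ,D} ⇒ r = 2
n=4, r=2 ⇒ 2 dimensionless groups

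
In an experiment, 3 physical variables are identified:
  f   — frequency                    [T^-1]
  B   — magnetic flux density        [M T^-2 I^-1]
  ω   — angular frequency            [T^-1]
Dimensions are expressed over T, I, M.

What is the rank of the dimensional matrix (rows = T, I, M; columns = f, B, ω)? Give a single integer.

Exponent matrix [T,I,M] × [f,B,ω]:
  T: [-1 -2 -1]
  I: [ 0 -1  0]
  M: [ 0  1  0]
RREF → pivots at {f,B} ⇒ r = 2

2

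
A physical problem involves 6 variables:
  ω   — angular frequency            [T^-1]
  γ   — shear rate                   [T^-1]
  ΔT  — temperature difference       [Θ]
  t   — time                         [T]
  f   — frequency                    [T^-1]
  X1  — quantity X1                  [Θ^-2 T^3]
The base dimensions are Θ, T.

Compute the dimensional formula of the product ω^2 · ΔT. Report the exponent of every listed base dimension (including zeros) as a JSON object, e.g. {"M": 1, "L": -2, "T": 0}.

{"Θ": 1, "T": -2}

Exponent matrix [Θ,T] × [ω,γ,ΔT,t,f,X1]:
  Θ: [ 0  0  1  0  0 -2]
  T: [-1 -1  0  1 -1  3]
  [Θ]: (2)·0+(1)·1 = 1
  [T]: (2)·-1+(1)·0 = -2
⇒ Θ T^-2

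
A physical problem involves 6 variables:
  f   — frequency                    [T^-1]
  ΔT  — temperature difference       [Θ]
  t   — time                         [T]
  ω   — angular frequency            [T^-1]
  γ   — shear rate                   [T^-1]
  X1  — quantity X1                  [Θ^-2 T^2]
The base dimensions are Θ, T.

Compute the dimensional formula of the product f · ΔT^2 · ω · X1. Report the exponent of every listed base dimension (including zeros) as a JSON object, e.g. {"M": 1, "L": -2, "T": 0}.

{"Θ": 0, "T": 0}

Dimensional matrix (Θ×T by f×ΔT×t×ω×γ×X1):
  Θ: [ 0  1  0  0  0 -2]
  T: [-1  0  1 -1 -1  2]
  [Θ]: (1)·0+(2)·1+(1)·0+(1)·-2 = 0
  [T]: (1)·-1+(2)·0+(1)·-1+(1)·2 = 0
⇒ 1 (dimensionless)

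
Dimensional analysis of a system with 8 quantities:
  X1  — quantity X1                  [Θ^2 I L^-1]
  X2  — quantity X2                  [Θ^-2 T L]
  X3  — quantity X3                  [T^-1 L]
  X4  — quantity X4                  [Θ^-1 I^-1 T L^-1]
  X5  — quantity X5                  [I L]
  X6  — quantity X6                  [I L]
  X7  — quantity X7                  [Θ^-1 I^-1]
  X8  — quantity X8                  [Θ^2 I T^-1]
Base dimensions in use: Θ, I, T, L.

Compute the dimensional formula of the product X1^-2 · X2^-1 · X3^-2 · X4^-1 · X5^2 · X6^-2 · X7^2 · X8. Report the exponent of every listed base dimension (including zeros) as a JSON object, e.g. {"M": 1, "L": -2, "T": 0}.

Exponent matrix [Θ,I,T,L] × [X1,X2,X3,X4,X5,X6,X7,X8]:
  Θ: [ 2 -2  0 -1  0  0 -1  2]
  I: [ 1  0  0 -1  1  1 -1  1]
  T: [ 0  1 -1  1  0  0  0 -1]
  L: [-1  1  1 -1  1  1  0  0]
  [Θ]: (-2)·2+(-1)·-2+(-2)·0+(-1)·-1+(2)·0+(-2)·0+(2)·-1+(1)·2 = -1
  [I]: (-2)·1+(-1)·0+(-2)·0+(-1)·-1+(2)·1+(-2)·1+(2)·-1+(1)·1 = -2
  [T]: (-2)·0+(-1)·1+(-2)·-1+(-1)·1+(2)·0+(-2)·0+(2)·0+(1)·-1 = -1
  [L]: (-2)·-1+(-1)·1+(-2)·1+(-1)·-1+(2)·1+(-2)·1+(2)·0+(1)·0 = 0
⇒ Θ^-1 I^-2 T^-1

{"Θ": -1, "I": -2, "T": -1, "L": 0}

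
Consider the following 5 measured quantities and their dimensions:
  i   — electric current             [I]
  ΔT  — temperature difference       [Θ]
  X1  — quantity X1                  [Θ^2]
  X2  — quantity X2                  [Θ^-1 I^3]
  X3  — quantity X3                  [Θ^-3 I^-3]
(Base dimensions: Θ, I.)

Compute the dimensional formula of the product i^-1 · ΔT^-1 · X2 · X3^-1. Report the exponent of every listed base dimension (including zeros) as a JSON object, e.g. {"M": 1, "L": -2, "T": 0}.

{"Θ": 1, "I": 5}

Write exponents as rows Θ,I / cols i,ΔT,X1,X2,X3:
  Θ: [ 0  1  2 -1 -3]
  I: [ 1  0  0  3 -3]
  [Θ]: (-1)·0+(-1)·1+(1)·-1+(-1)·-3 = 1
  [I]: (-1)·1+(-1)·0+(1)·3+(-1)·-3 = 5
⇒ Θ I^5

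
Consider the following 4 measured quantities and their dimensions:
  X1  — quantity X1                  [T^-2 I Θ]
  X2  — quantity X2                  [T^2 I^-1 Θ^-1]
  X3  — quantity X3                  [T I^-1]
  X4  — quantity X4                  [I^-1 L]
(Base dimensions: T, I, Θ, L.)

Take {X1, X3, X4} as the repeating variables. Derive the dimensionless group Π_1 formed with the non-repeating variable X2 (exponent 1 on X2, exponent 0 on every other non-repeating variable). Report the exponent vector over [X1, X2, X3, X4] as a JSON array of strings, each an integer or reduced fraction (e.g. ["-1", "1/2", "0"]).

Exponent matrix [T,I,Θ,L] × [X1,X2,X3,X4]:
  T: [-2  2  1  0]
  I: [ 1 -1 -1 -1]
  Θ: [ 1 -1  0  0]
  L: [ 0  0  0  1]
Row reduction gives pivot columns X1,X3,X4; rank = 3
Repeat: X1,X3,X4; free: X2
RREF:
  r0: [   1   -1    0    0]
  r1: [   0    0    1    0]
  r2: [   0    0    0    1]
  r3: [   0    0    0    0]
Fix exponent of X2 at 1; solve each RREF row for its pivot's exponent:
  r0: exp(X1) + (-1)·1 = 0 ⇒ exp(X1) = 1
  r1: exp(X3) + (0)·1 = 0 ⇒ exp(X3) = 0
  r2: exp(X4) + (0)·1 = 0 ⇒ exp(X4) = 0
Π_1 = X1 · X2

["1", "1", "0", "0"]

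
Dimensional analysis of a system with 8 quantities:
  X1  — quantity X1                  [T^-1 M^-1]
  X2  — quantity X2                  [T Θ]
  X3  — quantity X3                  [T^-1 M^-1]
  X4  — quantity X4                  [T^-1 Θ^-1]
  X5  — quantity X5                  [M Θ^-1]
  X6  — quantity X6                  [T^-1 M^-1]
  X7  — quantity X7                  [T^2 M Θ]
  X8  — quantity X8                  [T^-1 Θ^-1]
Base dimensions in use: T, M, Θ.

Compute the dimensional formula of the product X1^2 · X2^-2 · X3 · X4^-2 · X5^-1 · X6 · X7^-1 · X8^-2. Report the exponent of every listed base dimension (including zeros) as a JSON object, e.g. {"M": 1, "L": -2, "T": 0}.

{"T": -4, "M": -6, "Θ": 2}

Exponent matrix [T,M,Θ] × [X1,X2,X3,X4,X5,X6,X7,X8]:
  T: [-1  1 -1 -1  0 -1  2 -1]
  M: [-1  0 -1  0  1 -1  1  0]
  Θ: [ 0  1  0 -1 -1  0  1 -1]
  [T]: (2)·-1+(-2)·1+(1)·-1+(-2)·-1+(-1)·0+(1)·-1+(-1)·2+(-2)·-1 = -4
  [M]: (2)·-1+(-2)·0+(1)·-1+(-2)·0+(-1)·1+(1)·-1+(-1)·1+(-2)·0 = -6
  [Θ]: (2)·0+(-2)·1+(1)·0+(-2)·-1+(-1)·-1+(1)·0+(-1)·1+(-2)·-1 = 2
⇒ T^-4 M^-6 Θ^2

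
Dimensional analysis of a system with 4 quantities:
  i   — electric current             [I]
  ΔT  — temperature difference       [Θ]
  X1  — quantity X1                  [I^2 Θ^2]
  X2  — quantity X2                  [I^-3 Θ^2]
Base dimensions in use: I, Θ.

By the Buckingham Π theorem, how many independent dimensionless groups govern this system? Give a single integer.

2

Write exponents as rows I,Θ / cols i,ΔT,X1,X2:
  I: [ 1  0  2 -3]
  Θ: [ 0  1  2  2]
Echelon form has 2 nonzero rows (pivots: i,ΔT)
Π count = n − r = 4 − 2 = 2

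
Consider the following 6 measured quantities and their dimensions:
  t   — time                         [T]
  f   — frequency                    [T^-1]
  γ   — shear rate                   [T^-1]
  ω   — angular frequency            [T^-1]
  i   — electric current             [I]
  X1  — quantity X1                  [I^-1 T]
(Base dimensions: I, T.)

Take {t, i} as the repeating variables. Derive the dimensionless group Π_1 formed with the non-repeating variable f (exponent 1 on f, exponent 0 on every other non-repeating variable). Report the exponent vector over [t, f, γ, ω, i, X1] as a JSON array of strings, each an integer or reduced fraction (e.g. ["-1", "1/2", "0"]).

["1", "1", "0", "0", "0", "0"]

Write exponents as rows I,T / cols t,f,γ,ω,i,X1:
  I: [ 0  0  0  0  1 -1]
  T: [ 1 -1 -1 -1  0  1]
RREF → pivots at {t,i} ⇒ r = 2
Repeat: t,i; free: f,γ,ω,X1
RREF:
  r0: [   1   -1   -1   -1    0    1]
  r1: [   0    0    0    0    1   -1]
Fix exponent of f at 1, γ at 0, ω at 0, X1 at 0; solve each RREF row for its pivot's exponent:
  r0: exp(t) + (-1)·1 = 0 ⇒ exp(t) = 1
  r1: exp(i) + (0)·1 = 0 ⇒ exp(i) = 0
Π_1 = t · f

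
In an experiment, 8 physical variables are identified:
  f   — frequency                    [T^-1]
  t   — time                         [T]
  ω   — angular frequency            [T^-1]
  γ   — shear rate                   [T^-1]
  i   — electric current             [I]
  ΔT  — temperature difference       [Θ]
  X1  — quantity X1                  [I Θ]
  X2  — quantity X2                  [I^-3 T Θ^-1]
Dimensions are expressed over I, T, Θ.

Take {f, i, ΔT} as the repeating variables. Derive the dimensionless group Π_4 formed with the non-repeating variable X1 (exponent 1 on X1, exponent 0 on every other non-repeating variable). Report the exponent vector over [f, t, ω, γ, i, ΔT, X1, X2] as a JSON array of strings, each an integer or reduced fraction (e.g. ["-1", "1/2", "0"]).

["0", "0", "0", "0", "-1", "-1", "1", "0"]

Write exponents as rows I,T,Θ / cols f,t,ω,γ,i,ΔT,X1,X2:
  I: [ 0  0  0  0  1  0  1 -3]
  T: [-1  1 -1 -1  0  0  0  1]
  Θ: [ 0  0  0  0  0  1  1 -1]
Row reduction gives pivot columns f,i,ΔT; rank = 3
Pivot set = {f,i,ΔT}, free = {t,ω,γ,X1,X2}
RREF:
  r0: [   1   -1    1    1    0    0    0   -1]
  r1: [   0    0    0    0    1    0    1   -3]
  r2: [   0    0    0    0    0    1    1   -1]
Fix exponent of X1 at 1, t at 0, ω at 0, γ at 0, X2 at 0; solve each RREF row for its pivot's exponent:
  r0: exp(f) + (0)·1 = 0 ⇒ exp(f) = 0
  r1: exp(i) + (1)·1 = 0 ⇒ exp(i) = -1
  r2: exp(ΔT) + (1)·1 = 0 ⇒ exp(ΔT) = -1
Π_4 = i^-1 · ΔT^-1 · X1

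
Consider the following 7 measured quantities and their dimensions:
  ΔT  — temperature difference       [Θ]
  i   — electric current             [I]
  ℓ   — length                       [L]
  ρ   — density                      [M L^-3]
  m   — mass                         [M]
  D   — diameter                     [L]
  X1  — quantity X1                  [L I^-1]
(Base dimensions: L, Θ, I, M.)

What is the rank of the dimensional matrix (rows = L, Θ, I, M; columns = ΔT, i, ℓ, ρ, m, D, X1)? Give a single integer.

Dimensional matrix (L×Θ×I×M by ΔT×i×ℓ×ρ×m×D×X1):
  L: [ 0  0  1 -3  0  1  1]
  Θ: [ 1  0  0  0  0  0  0]
  I: [ 0  1  0  0  0  0 -1]
  M: [ 0  0  0  1  1  0  0]
Echelon form has 4 nonzero rows (pivots: ΔT,i,ℓ,ρ)

4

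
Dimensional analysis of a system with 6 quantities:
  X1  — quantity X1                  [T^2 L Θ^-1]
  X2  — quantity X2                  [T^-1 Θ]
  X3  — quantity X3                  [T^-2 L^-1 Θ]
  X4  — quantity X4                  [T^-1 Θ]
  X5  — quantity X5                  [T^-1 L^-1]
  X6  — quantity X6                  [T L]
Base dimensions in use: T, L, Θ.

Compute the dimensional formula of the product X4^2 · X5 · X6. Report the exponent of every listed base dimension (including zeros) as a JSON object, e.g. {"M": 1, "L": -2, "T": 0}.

Write exponents as rows T,L,Θ / cols X1,X2,X3,X4,X5,X6:
  T: [ 2 -1 -2 -1 -1  1]
  L: [ 1  0 -1  0 -1  1]
  Θ: [-1  1  1  1  0  0]
  [T]: (2)·-1+(1)·-1+(1)·1 = -2
  [L]: (2)·0+(1)·-1+(1)·1 = 0
  [Θ]: (2)·1+(1)·0+(1)·0 = 2
⇒ T^-2 Θ^2

{"T": -2, "L": 0, "Θ": 2}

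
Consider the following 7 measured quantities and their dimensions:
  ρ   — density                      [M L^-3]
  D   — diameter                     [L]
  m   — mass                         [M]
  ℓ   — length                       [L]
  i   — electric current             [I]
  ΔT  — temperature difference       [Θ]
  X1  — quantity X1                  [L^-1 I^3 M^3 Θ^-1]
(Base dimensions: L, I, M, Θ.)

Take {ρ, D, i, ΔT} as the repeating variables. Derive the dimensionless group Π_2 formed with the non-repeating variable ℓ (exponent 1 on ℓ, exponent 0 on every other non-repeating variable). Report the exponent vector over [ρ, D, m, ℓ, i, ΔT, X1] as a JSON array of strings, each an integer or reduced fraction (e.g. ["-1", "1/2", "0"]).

["0", "-1", "0", "1", "0", "0", "0"]

Write exponents as rows L,I,M,Θ / cols ρ,D,m,ℓ,i,ΔT,X1:
  L: [-3  1  0  1  0  0 -1]
  I: [ 0  0  0  0  1  0  3]
  M: [ 1  0  1  0  0  0  3]
  Θ: [ 0  0  0  0  0  1 -1]
Row reduction gives pivot columns ρ,D,i,ΔT; rank = 4
Pivot set = {ρ,D,i,ΔT}, free = {m,ℓ,X1}
RREF:
  r0: [   1    0    1    0    0    0    3]
  r1: [   0    1    3    1    0    0    8]
  r2: [   0    0    0    0    1    0    3]
  r3: [   0    0    0    0    0    1   -1]
Fix exponent of ℓ at 1, m at 0, X1 at 0; solve each RREF row for its pivot's exponent:
  r0: exp(ρ) + (0)·1 = 0 ⇒ exp(ρ) = 0
  r1: exp(D) + (1)·1 = 0 ⇒ exp(D) = -1
  r2: exp(i) + (0)·1 = 0 ⇒ exp(i) = 0
  r3: exp(ΔT) + (0)·1 = 0 ⇒ exp(ΔT) = 0
Π_2 = D^-1 · ℓ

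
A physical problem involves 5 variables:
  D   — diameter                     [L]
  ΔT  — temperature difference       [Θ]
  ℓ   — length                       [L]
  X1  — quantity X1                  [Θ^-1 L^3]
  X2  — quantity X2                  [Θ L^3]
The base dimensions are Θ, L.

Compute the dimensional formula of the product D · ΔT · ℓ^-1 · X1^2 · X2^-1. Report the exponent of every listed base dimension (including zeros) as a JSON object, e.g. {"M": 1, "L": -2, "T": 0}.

Write exponents as rows Θ,L / cols D,ΔT,ℓ,X1,X2:
  Θ: [ 0  1  0 -1  1]
  L: [ 1  0  1  3  3]
  [Θ]: (1)·0+(1)·1+(-1)·0+(2)·-1+(-1)·1 = -2
  [L]: (1)·1+(1)·0+(-1)·1+(2)·3+(-1)·3 = 3
⇒ Θ^-2 L^3

{"Θ": -2, "L": 3}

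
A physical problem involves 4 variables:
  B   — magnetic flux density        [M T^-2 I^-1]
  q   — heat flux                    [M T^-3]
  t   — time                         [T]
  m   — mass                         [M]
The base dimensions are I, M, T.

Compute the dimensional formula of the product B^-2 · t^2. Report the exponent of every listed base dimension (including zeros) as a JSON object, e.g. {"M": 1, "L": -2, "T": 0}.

{"I": 2, "M": -2, "T": 6}

Dimensional matrix (I×M×T by B×q×t×m):
  I: [-1  0  0  0]
  M: [ 1  1  0  1]
  T: [-2 -3  1  0]
  [I]: (-2)·-1+(2)·0 = 2
  [M]: (-2)·1+(2)·0 = -2
  [T]: (-2)·-2+(2)·1 = 6
⇒ I^2 M^-2 T^6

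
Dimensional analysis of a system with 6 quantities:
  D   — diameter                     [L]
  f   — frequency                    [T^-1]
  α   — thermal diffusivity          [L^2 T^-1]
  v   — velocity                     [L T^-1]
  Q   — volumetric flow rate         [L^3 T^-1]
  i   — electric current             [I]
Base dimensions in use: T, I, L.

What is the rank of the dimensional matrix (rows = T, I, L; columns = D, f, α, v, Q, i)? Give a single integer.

Exponent matrix [T,I,L] × [D,f,α,v,Q,i]:
  T: [ 0 -1 -1 -1 -1  0]
  I: [ 0  0  0  0  0  1]
  L: [ 1  0  2  1  3  0]
RREF → pivots at {D,f,i} ⇒ r = 3

3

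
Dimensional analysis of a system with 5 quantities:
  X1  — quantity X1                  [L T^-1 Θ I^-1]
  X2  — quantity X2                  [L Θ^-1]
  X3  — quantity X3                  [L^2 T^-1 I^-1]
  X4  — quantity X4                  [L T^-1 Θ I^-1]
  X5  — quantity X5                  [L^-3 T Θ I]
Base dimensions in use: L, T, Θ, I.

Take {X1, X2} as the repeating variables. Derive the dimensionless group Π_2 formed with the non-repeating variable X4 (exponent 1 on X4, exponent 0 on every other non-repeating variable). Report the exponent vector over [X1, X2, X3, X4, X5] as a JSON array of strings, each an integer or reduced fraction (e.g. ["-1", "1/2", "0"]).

Exponent matrix [L,T,Θ,I] × [X1,X2,X3,X4,X5]:
  L: [ 1  1  2  1 -3]
  T: [-1  0 -1 -1  1]
  Θ: [ 1 -1  0  1  1]
  I: [-1  0 -1 -1  1]
Row reduction gives pivot columns X1,X2; rank = 2
Pivot set = {X1,X2}, free = {X3,X4,X5}
RREF:
  r0: [   1    0    1    1   -1]
  r1: [   0    1    1    0   -2]
  r2: [   0    0    0    0    0]
  r3: [   0    0    0    0    0]
Fix exponent of X4 at 1, X3 at 0, X5 at 0; solve each RREF row for its pivot's exponent:
  r0: exp(X1) + (1)·1 = 0 ⇒ exp(X1) = -1
  r1: exp(X2) + (0)·1 = 0 ⇒ exp(X2) = 0
Π_2 = X1^-1 · X4

["-1", "0", "0", "1", "0"]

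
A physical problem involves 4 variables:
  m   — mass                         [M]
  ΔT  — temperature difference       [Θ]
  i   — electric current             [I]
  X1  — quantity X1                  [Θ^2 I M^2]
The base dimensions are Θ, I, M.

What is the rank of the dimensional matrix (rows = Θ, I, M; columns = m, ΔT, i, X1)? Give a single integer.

Exponent matrix [Θ,I,M] × [m,ΔT,i,X1]:
  Θ: [ 0  1  0  2]
  I: [ 0  0  1  1]
  M: [ 1  0  0  2]
Row reduction gives pivot columns m,ΔT,i; rank = 3

3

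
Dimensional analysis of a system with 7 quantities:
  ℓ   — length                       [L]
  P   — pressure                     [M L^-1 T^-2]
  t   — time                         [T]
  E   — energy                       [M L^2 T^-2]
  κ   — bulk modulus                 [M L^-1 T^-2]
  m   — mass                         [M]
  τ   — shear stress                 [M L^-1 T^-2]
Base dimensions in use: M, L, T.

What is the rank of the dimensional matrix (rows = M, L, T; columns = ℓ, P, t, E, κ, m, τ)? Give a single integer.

3

Exponent matrix [M,L,T] × [ℓ,P,t,E,κ,m,τ]:
  M: [ 0  1  0  1  1  1  1]
  L: [ 1 -1  0  2 -1  0 -1]
  T: [ 0 -2  1 -2 -2  0 -2]
Echelon form has 3 nonzero rows (pivots: ℓ,P,t)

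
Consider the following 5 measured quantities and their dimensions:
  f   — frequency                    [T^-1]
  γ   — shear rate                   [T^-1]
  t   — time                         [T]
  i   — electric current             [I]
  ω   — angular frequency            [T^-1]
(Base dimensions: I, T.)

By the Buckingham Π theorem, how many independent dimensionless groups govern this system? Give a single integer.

3

Write exponents as rows I,T / cols f,γ,t,i,ω:
  I: [ 0  0  0  1  0]
  T: [-1 -1  1  0 -1]
Row reduction gives pivot columns f,i; rank = 2
5 vars − rank 2 = 3 Π groups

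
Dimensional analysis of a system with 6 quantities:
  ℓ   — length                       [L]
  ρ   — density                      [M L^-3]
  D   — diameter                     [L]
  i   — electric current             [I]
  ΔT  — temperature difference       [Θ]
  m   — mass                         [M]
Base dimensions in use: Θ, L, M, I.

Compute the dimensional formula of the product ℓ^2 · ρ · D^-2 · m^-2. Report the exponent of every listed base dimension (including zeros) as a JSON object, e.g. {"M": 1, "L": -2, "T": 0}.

Write exponents as rows Θ,L,M,I / cols ℓ,ρ,D,i,ΔT,m:
  Θ: [ 0  0  0  0  1  0]
  L: [ 1 -3  1  0  0  0]
  M: [ 0  1  0  0  0  1]
  I: [ 0  0  0  1  0  0]
  [Θ]: (2)·0+(1)·0+(-2)·0+(-2)·0 = 0
  [L]: (2)·1+(1)·-3+(-2)·1+(-2)·0 = -3
  [M]: (2)·0+(1)·1+(-2)·0+(-2)·1 = -1
  [I]: (2)·0+(1)·0+(-2)·0+(-2)·0 = 0
⇒ L^-3 M^-1

{"Θ": 0, "L": -3, "M": -1, "I": 0}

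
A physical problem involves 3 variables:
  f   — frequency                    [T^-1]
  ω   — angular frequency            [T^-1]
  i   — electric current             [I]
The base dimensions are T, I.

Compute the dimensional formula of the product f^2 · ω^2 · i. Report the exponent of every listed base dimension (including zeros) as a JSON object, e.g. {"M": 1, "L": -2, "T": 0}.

{"T": -4, "I": 1}

Write exponents as rows T,I / cols f,ω,i:
  T: [-1 -1  0]
  I: [ 0  0  1]
  [T]: (2)·-1+(2)·-1+(1)·0 = -4
  [I]: (2)·0+(2)·0+(1)·1 = 1
⇒ T^-4 I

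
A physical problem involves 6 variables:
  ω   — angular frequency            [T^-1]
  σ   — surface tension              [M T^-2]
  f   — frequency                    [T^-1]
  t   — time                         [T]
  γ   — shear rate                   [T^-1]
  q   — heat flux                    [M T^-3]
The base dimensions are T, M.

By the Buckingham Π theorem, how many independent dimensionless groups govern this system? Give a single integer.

4

Dimensional matrix (T×M by ω×σ×f×t×γ×q):
  T: [-1 -2 -1  1 -1 -3]
  M: [ 0  1  0  0  0  1]
RREF → pivots at {ω,σ} ⇒ r = 2
n=6, r=2 ⇒ 4 dimensionless groups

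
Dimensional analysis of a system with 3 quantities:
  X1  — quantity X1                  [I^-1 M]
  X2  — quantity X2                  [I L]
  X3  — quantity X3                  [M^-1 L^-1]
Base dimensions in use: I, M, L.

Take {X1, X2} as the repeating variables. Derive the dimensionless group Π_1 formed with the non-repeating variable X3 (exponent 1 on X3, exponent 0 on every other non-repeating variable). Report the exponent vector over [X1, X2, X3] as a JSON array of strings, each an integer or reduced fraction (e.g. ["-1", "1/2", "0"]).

["1", "1", "1"]

Exponent matrix [I,M,L] × [X1,X2,X3]:
  I: [-1  1  0]
  M: [ 1  0 -1]
  L: [ 0  1 -1]
RREF → pivots at {X1,X2} ⇒ r = 2
Repeat: X1,X2; free: X3
RREF:
  r0: [   1    0   -1]
  r1: [   0    1   -1]
  r2: [   0    0    0]
Fix exponent of X3 at 1; solve each RREF row for its pivot's exponent:
  r0: exp(X1) + (-1)·1 = 0 ⇒ exp(X1) = 1
  r1: exp(X2) + (-1)·1 = 0 ⇒ exp(X2) = 1
Π_1 = X1 · X2 · X3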